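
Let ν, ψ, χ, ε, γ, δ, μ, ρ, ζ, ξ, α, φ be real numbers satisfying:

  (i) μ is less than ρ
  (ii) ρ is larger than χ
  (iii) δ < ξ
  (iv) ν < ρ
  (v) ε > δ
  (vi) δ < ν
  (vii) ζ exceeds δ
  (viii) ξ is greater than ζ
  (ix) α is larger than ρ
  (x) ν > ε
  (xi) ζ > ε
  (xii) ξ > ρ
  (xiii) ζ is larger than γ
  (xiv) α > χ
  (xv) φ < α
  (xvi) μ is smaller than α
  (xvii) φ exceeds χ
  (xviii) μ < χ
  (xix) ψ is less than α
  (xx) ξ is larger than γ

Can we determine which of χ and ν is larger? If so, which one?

Following every chain through χ: above χ we get φ, ρ, ξ, α; below χ we get μ.
ν is not reached, and no chain runs the other way from ν to χ.
So the given relations leave the order of χ and ν undetermined.

undetermined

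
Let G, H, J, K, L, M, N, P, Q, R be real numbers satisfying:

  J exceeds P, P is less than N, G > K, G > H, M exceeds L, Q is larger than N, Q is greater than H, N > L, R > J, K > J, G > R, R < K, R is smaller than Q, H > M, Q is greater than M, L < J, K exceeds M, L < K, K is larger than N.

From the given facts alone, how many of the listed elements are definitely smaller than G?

The elements the relations force below G are L, P, J, R, N, M, H, K — no chain reaches any other.
That is 8.

8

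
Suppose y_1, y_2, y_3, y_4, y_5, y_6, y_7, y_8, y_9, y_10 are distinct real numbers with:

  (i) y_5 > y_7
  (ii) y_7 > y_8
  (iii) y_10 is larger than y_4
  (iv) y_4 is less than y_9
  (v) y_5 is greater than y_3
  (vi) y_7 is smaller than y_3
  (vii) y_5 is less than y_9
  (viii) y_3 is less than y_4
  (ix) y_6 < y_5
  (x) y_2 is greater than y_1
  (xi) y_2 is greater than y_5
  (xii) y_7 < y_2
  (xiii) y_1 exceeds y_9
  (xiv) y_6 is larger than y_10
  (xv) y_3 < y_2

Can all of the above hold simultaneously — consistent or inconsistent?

Every relation is compatible with y_8 < y_7 < y_3 < y_4 < y_10 < y_6 < y_5 < y_9 < y_1 < y_2; the set is consistent.

consistent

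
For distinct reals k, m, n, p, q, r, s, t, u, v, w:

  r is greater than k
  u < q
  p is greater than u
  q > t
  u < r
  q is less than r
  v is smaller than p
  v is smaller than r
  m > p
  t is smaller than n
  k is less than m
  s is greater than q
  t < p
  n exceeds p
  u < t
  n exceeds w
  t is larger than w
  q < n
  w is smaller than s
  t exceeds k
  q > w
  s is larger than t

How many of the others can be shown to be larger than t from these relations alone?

From t the given relations immediately reach q, s, p, n.
From those, m, r — 6 in total.
Nothing else is reachable above t; 6 in all.

6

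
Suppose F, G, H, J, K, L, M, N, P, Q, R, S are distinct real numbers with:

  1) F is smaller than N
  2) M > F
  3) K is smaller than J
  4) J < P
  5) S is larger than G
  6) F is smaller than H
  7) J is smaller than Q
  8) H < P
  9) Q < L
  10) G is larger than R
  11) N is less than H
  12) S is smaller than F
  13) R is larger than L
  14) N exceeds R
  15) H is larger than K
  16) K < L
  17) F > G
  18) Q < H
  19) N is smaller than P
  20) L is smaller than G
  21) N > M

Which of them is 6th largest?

S

Piecing the relations together gives one ordering: K < J < Q < L < R < G < S < F < M < N < H < P.
Counting 6 from the largest end gives S.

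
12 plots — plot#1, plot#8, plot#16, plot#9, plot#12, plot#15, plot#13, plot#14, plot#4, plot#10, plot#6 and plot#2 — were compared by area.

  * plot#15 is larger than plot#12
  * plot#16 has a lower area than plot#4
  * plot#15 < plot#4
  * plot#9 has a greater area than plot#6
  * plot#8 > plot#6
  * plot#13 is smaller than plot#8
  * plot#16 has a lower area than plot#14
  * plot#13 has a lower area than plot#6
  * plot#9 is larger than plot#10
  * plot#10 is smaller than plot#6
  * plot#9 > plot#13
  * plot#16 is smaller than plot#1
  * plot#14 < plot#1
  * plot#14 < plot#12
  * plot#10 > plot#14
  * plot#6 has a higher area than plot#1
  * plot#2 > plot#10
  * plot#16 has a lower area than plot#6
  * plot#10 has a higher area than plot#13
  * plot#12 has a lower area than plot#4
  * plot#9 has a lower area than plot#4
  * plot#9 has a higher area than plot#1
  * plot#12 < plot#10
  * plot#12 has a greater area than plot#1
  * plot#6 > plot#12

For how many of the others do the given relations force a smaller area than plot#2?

6

The elements the relations force below plot#2 are plot#16, plot#14, plot#13, plot#1, plot#12, plot#10 — no chain reaches any other.
That is 6.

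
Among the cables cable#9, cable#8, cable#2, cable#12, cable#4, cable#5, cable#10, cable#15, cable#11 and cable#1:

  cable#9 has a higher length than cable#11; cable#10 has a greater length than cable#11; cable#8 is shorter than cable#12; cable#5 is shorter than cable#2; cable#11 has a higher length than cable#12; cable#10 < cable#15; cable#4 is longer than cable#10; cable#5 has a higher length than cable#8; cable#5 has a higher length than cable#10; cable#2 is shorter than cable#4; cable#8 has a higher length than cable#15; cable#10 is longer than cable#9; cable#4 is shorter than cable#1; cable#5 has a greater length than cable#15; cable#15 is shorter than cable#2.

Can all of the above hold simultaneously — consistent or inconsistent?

Chaining the given relations yields cable#15 < cable#8 < cable#12 < cable#11 < cable#9 < cable#10, so cable#15 < cable#10. But one relation states cable#10 < cable#15. These cannot both hold.

inconsistent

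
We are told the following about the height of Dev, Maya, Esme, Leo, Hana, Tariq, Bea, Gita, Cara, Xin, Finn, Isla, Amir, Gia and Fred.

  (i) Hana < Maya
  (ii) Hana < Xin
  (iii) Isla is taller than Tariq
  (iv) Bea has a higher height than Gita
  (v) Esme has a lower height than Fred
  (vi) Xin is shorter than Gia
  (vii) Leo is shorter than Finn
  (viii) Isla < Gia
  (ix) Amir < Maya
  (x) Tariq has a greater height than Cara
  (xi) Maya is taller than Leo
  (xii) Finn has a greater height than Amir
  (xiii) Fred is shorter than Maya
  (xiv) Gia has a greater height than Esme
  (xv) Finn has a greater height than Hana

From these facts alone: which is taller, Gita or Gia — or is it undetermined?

undetermined

Following every chain through Gita: above Gita we get Bea.
Gia is not reached, and no chain runs the other way from Gia to Gita.
So the given relations leave the order of Gita and Gia undetermined.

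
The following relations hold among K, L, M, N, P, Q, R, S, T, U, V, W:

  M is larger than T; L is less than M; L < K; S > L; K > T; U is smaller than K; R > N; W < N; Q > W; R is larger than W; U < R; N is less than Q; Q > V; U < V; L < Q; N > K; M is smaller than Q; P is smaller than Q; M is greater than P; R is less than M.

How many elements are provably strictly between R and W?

1

Chaining upward from W reaches: N, M, Q.
Chaining downward from R reaches: U, T, L, K, N.
Strictly between W and R are those in both lists: N — 1 element.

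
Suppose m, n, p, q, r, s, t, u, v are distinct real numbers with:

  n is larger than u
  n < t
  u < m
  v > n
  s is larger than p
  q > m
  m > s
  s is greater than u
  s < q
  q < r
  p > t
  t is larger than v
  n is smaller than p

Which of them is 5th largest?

Piecing the relations together gives one ordering: u < n < v < t < p < s < m < q < r.
The 5th largest is p.

p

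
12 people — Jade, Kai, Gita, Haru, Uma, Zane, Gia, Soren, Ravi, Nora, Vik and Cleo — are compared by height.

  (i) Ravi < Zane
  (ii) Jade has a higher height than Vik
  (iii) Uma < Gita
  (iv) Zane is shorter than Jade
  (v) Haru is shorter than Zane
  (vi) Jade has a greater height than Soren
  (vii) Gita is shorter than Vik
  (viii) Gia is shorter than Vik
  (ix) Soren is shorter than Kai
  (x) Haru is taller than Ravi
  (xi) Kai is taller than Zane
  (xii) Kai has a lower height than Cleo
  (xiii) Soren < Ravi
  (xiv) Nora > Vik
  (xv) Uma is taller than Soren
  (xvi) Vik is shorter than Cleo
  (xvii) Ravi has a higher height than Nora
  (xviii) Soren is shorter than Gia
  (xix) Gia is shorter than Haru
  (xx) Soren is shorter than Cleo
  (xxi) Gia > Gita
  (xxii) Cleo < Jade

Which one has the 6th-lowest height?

Nora

Piecing the relations together gives one ordering: Soren < Uma < Gita < Gia < Vik < Nora < Ravi < Haru < Zane < Kai < Cleo < Jade.
The 6th smallest is Nora.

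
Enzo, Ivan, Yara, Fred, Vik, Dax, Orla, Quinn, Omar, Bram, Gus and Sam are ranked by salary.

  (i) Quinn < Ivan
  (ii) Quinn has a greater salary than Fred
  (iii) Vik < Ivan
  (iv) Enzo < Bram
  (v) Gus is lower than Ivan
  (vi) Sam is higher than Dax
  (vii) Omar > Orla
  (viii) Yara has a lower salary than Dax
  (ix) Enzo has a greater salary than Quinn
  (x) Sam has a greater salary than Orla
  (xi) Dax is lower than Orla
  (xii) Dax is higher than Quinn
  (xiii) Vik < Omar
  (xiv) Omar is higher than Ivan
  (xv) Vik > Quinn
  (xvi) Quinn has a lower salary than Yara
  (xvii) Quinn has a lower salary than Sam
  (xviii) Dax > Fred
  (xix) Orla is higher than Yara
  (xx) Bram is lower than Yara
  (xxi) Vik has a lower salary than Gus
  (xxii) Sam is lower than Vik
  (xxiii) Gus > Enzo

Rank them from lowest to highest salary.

Each adjacent pair is fixed by a given relation: Fred < Quinn; Quinn < Enzo; Enzo < Bram; Bram < Yara; Yara < Dax; Dax < Orla; Orla < Sam; Sam < Vik; Vik < Gus; Gus < Ivan; Ivan < Omar. Chaining them end to end gives the full order.

Fred < Quinn < Enzo < Bram < Yara < Dax < Orla < Sam < Vik < Gus < Ivan < Omar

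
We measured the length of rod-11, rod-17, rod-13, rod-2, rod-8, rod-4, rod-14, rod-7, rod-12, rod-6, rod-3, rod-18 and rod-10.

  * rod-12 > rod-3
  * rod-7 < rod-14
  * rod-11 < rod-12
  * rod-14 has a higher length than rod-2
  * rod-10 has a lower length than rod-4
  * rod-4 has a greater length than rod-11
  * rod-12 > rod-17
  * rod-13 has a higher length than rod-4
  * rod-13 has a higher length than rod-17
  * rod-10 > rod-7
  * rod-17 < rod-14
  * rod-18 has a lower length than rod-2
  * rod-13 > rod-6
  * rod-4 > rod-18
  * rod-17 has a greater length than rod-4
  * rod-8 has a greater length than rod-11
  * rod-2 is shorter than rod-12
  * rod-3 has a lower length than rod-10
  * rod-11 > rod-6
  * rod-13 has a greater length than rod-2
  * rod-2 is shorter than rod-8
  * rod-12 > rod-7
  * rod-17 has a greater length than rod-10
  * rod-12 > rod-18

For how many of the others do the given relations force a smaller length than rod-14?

The elements the relations force below rod-14 are rod-6, rod-3, rod-18, rod-2, rod-7, rod-11, rod-10, rod-4, rod-17 — no chain reaches any other.
That is 9.

9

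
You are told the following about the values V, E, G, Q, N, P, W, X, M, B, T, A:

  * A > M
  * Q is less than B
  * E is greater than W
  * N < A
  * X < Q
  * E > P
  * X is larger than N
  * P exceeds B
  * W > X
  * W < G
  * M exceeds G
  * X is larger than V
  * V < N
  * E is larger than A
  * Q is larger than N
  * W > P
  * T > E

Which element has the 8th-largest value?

B

Piecing the relations together gives one ordering: V < N < X < Q < B < P < W < G < M < A < E < T.
The 8th largest is B.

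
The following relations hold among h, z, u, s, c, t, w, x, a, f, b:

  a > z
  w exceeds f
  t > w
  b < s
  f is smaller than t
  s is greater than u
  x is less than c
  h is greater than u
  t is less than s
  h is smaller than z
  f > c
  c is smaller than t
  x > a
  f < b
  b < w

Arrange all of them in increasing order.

u < h < z < a < x < c < f < b < w < t < s

The consecutive links are each given: u < h; h < z; z < a; a < x; x < c; c < f; f < b; b < w; w < t; t < s.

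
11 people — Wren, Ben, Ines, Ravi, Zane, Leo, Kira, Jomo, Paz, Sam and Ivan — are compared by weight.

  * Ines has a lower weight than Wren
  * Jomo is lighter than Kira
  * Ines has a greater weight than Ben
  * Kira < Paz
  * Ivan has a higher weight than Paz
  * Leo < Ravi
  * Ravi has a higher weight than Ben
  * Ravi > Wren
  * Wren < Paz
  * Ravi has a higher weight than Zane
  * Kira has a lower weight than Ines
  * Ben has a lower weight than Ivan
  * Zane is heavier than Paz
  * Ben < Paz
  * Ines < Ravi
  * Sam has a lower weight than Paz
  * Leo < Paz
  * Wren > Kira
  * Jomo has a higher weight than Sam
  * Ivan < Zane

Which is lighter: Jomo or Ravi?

Jomo

Following the relations from Jomo: Jomo < Kira < Ines < Wren < Paz < Ivan < Zane < Ravi.
So Jomo < Ravi; Jomo is the lighter of the two.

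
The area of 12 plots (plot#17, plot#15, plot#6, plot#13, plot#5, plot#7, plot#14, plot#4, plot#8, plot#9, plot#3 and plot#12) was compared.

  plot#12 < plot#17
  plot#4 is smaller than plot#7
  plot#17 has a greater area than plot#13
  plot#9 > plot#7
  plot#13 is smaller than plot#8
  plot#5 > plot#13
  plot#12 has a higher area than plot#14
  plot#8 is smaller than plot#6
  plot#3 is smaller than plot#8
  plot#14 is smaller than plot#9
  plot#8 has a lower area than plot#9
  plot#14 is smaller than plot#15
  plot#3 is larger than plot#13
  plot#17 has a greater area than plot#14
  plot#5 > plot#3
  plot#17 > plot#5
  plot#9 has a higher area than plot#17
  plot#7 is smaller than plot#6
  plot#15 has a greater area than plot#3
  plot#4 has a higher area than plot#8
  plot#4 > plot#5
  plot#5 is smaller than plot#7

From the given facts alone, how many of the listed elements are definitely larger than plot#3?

8

Directly above plot#3: plot#5, plot#8, plot#15.
One step further: plot#4, plot#7, plot#6, plot#17, plot#9 (8 so far).
Nothing else is reachable above plot#3; 8 in all.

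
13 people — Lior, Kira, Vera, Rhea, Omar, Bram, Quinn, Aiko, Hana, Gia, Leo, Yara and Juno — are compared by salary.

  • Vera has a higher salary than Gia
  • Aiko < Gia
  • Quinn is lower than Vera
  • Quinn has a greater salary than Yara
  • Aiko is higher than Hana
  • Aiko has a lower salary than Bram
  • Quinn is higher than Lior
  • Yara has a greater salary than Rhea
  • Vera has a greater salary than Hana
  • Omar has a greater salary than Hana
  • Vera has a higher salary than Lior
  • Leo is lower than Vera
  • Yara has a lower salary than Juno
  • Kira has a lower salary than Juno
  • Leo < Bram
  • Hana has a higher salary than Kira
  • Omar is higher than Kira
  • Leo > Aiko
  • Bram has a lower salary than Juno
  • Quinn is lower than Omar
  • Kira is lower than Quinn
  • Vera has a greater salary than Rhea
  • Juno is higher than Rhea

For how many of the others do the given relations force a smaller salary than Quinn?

4

The elements the relations force below Quinn are Kira, Rhea, Lior, Yara — no chain reaches any other.
That is 4.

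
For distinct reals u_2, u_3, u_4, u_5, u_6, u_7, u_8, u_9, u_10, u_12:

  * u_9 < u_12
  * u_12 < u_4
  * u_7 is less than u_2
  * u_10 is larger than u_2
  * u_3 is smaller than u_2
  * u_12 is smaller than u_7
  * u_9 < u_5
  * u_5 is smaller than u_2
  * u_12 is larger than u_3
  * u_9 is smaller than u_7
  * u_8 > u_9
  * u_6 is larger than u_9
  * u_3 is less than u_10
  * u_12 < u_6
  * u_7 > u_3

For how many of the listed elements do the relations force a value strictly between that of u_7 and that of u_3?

The relations place u_3 below u_7. An element lies strictly between them when it is forced above u_3 and also forced below u_7.
Above u_3: {u_12, u_4, u_2, u_6, u_10}. Below u_7: {u_9, u_12}.
Intersection: {u_12} — 1.

1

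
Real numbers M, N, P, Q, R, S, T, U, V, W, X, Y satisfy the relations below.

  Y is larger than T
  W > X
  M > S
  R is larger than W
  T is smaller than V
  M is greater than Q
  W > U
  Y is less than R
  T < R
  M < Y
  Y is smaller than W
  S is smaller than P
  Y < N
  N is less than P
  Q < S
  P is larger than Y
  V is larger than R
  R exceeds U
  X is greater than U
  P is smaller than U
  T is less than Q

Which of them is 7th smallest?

P

Piecing the relations together gives one ordering: T < Q < S < M < Y < N < P < U < X < W < R < V.
The 7th smallest is P.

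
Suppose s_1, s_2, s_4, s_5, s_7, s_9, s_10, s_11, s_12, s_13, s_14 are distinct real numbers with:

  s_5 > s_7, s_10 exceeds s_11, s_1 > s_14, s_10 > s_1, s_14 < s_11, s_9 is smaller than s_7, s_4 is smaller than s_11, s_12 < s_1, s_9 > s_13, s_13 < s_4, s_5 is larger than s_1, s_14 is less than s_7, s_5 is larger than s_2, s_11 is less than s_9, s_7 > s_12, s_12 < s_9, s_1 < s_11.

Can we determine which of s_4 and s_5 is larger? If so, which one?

s_5

s_4 < s_11 and s_11 < s_9 give s_4 < s_9.
Then s_9 < s_7 extends the chain to s_7.
With s_7 < s_5: s_4 < s_11 < s_9 < s_7 < s_5.
So s_5 is larger.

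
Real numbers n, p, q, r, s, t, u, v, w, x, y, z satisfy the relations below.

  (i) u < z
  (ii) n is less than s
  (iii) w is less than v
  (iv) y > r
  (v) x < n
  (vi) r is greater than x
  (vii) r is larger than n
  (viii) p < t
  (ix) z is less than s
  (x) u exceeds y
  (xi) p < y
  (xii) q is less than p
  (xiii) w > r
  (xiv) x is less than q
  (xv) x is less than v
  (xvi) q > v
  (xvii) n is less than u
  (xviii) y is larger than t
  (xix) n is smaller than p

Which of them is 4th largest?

y

Chaining the given pairs: x < n < r < w < v < q < p < t < y < u < z < s.
Counting 4 from the largest end gives y.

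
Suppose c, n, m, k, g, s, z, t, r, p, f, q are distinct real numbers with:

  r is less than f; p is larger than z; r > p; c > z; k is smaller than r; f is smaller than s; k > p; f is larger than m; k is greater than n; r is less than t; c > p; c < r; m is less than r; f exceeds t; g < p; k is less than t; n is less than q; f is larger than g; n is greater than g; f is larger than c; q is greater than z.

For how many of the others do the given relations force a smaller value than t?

Directly below t: k, r.
One step further: p, c, n, m (6 so far).
One step further: g, z (8 so far).
Nothing else is reachable below t; 8 in all.

8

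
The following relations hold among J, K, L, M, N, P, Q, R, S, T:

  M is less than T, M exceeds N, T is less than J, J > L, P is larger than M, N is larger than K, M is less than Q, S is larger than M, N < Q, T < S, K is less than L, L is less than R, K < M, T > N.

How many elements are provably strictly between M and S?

The relations place M below S. An element lies strictly between them when it is forced above M and also forced below S.
Above M: {Q, P, T, J}. Below S: {K, N, T}.
Intersection: {T} — 1.

1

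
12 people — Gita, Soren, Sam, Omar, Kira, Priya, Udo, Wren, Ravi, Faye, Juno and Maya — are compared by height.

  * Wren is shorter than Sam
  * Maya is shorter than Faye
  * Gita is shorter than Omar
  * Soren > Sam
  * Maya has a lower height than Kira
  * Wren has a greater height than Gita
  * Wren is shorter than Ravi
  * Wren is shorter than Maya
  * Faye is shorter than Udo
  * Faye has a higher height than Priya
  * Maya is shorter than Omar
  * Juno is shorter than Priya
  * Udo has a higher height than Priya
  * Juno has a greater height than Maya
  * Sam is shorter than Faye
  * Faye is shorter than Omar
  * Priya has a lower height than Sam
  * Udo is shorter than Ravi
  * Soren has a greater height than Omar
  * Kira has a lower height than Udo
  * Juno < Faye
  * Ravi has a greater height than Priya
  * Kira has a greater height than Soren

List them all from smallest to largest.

The consecutive links are each given: Gita < Wren; Wren < Maya; Maya < Juno; Juno < Priya; Priya < Sam; Sam < Faye; Faye < Omar; Omar < Soren; Soren < Kira; Kira < Udo; Udo < Ravi.

Gita < Wren < Maya < Juno < Priya < Sam < Faye < Omar < Soren < Kira < Udo < Ravi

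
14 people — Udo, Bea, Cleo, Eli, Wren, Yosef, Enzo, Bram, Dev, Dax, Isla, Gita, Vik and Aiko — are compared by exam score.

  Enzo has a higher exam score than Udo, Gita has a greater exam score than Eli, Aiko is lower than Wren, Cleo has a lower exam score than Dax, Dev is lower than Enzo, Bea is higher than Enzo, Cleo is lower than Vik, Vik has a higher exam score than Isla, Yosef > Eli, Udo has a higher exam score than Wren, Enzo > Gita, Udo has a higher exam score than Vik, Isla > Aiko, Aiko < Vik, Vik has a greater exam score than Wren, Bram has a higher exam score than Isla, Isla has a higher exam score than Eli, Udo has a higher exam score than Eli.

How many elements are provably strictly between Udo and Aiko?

3

The relations place Aiko below Udo. An element lies strictly between them when it is forced above Aiko and also forced below Udo.
Above Aiko: {Isla, Wren, Vik, Enzo, Bram, Bea}. Below Udo: {Cleo, Eli, Isla, Wren, Vik}.
Intersection: {Isla, Wren, Vik} — 3.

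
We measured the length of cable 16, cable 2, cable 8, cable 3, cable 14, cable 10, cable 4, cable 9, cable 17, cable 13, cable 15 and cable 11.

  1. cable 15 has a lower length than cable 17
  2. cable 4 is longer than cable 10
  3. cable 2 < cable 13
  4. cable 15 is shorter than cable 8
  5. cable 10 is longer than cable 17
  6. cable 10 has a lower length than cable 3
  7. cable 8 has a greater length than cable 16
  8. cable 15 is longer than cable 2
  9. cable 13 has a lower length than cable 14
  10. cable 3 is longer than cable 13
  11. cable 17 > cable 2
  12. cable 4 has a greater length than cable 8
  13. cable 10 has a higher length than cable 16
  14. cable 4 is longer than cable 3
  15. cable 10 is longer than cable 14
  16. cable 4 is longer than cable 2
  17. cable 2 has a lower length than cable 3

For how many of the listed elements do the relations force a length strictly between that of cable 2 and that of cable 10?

The relations place cable 2 below cable 10. An element lies strictly between them when it is forced above cable 2 and also forced below cable 10.
Above cable 2: {cable 13, cable 15, cable 17, cable 8, cable 14, cable 3, cable 4}. Below cable 10: {cable 13, cable 15, cable 17, cable 16, cable 14}.
Intersection: {cable 13, cable 15, cable 17, cable 14} — 4.

4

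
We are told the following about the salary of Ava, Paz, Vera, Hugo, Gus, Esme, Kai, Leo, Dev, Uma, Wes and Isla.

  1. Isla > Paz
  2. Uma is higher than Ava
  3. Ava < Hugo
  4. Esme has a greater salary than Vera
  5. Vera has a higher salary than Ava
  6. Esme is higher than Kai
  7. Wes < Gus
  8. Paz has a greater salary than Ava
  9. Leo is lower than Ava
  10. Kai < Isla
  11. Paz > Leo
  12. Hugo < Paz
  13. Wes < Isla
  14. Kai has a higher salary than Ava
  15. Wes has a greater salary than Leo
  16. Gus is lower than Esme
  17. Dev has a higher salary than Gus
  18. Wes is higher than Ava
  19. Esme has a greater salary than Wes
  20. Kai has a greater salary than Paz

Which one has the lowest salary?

Chaining upward from Leo: directly above it, Ava, Wes, Paz; then Hugo, Uma, Vera, Gus, Kai, Isla, Esme; then Dev.
That covers every other element, and nothing is given below Leo, so Leo is the lowest salary.

Leo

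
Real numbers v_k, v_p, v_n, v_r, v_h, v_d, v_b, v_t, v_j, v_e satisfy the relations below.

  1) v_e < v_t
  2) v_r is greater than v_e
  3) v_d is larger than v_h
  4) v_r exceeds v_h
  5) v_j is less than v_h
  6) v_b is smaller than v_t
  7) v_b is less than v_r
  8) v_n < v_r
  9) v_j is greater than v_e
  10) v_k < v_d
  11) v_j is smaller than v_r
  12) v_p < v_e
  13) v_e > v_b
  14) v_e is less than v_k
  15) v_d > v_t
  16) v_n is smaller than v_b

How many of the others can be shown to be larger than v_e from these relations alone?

6

From v_e the given relations immediately reach v_t, v_j, v_r, v_k.
From those, v_h, v_d — 6 in total.
No other element is forced above v_e by the given relations, so the count is 6.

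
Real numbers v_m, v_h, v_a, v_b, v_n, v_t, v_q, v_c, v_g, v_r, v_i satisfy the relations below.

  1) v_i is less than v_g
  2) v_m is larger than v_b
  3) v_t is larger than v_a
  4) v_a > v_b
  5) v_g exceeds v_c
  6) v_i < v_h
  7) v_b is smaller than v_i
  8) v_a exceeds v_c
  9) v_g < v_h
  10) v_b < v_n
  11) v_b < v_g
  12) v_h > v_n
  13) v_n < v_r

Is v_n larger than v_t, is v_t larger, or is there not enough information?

Following every chain through v_n: above v_n we get v_r, v_h; below v_n we get v_b.
v_t is not reached, and no chain runs the other way from v_t to v_n.
So the given relations leave the order of v_n and v_t undetermined.

undetermined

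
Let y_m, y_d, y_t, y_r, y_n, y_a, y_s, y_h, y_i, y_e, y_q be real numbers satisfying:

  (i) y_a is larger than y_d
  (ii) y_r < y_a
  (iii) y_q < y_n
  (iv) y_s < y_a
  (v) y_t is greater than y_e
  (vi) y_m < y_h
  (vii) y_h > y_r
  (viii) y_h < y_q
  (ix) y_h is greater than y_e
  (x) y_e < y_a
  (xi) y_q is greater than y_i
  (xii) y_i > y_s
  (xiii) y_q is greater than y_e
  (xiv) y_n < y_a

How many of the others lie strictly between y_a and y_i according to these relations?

2

Chaining upward from y_i reaches: y_q, y_n.
Chaining downward from y_a reaches: y_e, y_s, y_r, y_m, y_h, y_q, y_d, y_n.
Strictly between y_i and y_a are those in both lists: y_q, y_n — 2 elements.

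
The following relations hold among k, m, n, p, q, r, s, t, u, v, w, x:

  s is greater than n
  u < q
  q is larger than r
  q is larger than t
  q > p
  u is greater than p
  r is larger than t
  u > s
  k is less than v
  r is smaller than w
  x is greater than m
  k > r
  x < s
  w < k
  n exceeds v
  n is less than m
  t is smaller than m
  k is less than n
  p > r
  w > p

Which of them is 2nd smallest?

Piecing the relations together gives one ordering: t < r < p < w < k < v < n < m < x < s < u < q.
The 2nd smallest is r.

r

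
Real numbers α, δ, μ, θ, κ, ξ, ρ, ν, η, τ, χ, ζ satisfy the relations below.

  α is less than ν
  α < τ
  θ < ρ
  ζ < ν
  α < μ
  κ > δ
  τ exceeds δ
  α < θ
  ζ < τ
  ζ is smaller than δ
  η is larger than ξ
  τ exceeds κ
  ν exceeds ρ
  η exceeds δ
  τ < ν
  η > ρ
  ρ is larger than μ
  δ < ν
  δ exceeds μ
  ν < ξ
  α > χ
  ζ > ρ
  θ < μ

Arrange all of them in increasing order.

Each adjacent pair is fixed by a given relation: χ < α; α < θ; θ < μ; μ < ρ; ρ < ζ; ζ < δ; δ < κ; κ < τ; τ < ν; ν < ξ; ξ < η. Chaining them end to end gives the full order.

χ < α < θ < μ < ρ < ζ < δ < κ < τ < ν < ξ < η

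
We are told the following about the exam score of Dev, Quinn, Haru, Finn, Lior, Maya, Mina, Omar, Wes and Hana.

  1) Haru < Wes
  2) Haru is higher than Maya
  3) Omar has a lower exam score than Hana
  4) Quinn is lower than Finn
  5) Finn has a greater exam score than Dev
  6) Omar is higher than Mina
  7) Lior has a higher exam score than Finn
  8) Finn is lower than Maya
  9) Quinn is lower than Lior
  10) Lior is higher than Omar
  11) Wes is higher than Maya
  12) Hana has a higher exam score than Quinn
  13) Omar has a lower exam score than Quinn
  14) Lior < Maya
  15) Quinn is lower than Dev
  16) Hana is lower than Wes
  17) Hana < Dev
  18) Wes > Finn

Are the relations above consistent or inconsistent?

Every relation is compatible with Mina < Omar < Quinn < Hana < Dev < Finn < Lior < Maya < Haru < Wes; the set is consistent.

consistent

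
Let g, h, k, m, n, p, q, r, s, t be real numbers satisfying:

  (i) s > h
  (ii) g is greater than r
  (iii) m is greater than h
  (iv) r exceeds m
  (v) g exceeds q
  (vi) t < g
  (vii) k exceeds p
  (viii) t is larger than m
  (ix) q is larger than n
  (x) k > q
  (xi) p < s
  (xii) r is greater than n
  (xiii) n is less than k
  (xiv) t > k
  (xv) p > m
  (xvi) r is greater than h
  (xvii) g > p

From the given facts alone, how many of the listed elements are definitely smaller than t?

The elements the relations force below t are h, m, p, n, q, k — no chain reaches any other.
That is 6.

6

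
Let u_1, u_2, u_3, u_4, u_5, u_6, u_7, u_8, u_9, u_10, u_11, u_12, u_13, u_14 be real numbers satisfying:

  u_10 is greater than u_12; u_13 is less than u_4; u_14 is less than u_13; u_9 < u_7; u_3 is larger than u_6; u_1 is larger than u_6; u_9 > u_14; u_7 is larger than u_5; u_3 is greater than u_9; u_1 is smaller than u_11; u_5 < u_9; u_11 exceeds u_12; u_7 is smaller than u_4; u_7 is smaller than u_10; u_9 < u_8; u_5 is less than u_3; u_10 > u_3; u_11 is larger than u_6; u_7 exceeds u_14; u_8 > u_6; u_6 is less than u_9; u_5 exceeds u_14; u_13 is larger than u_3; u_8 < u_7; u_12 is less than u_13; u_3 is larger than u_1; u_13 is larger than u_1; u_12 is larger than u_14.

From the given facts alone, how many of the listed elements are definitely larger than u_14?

Directly above u_14: u_5, u_9, u_7, u_12, u_13.
One step further: u_8, u_3, u_11, u_4, u_10 (10 so far).
Nothing else is reachable above u_14; 10 in all.

10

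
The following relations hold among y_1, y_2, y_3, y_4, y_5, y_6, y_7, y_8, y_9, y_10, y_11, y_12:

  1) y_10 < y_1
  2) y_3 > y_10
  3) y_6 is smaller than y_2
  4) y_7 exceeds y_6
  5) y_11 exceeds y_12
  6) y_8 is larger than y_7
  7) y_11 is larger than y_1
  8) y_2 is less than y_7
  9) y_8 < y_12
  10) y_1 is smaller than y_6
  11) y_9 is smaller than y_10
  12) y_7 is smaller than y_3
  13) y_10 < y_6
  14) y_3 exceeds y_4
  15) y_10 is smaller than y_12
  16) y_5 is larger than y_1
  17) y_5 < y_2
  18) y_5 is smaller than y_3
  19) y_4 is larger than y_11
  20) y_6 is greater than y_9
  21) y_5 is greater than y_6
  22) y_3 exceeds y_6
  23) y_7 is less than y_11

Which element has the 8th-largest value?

The consecutive relations fix a unique order: y_9 < y_10 < y_1 < y_6 < y_5 < y_2 < y_7 < y_8 < y_12 < y_11 < y_4 < y_3.
The 8th largest is y_5.

y_5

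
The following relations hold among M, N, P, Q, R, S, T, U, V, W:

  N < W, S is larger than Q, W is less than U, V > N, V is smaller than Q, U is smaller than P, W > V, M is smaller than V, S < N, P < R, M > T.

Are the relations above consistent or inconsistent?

We have N < V stated directly, yet also V < Q < S < N by chaining the others — so V < N. Contradiction.

inconsistent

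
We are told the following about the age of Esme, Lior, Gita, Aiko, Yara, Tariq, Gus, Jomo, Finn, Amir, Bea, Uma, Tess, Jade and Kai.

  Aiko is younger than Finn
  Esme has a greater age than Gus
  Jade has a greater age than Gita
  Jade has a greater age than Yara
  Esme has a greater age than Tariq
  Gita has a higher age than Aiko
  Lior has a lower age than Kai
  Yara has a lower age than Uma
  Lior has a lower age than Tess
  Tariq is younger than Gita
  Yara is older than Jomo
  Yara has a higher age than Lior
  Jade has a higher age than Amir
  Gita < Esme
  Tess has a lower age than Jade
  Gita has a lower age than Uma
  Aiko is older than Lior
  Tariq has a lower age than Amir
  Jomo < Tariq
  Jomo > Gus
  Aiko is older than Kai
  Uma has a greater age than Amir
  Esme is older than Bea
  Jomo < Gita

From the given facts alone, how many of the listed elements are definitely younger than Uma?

From Uma the given relations immediately reach Yara, Amir, Gita.
From those, Lior, Aiko, Jomo, Tariq — 7 in total.
From those, Kai, Gus — 9 in total.
Nothing else is reachable below Uma; 9 in all.

9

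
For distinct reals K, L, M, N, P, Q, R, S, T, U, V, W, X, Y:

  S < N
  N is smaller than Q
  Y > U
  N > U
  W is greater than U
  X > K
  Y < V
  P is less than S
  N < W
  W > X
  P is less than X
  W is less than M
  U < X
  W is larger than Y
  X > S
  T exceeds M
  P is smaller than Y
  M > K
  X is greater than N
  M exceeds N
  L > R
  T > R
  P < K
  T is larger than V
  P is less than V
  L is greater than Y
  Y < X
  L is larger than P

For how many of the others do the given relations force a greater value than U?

Directly above U: Y, N, X, W.
One step further: V, Q, L, M (8 so far).
One step further: T (9 so far).
Nothing else is reachable above U; 9 in all.

9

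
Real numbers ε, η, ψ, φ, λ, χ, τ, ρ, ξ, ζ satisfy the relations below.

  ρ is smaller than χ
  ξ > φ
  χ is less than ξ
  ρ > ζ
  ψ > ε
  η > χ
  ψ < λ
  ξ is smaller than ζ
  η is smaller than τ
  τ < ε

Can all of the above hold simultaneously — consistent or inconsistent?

We have χ < ξ stated directly, yet also ξ < ζ < ρ < χ by chaining the others — so ξ < χ. Contradiction.

inconsistent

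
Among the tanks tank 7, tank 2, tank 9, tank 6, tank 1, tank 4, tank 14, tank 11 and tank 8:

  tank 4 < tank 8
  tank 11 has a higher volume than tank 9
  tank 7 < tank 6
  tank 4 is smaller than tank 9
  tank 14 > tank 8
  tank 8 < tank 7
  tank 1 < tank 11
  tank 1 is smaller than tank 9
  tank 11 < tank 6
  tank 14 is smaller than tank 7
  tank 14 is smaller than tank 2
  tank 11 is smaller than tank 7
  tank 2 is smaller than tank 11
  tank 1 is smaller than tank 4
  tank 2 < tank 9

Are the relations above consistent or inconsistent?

consistent

Every relation is compatible with tank 1 < tank 4 < tank 8 < tank 14 < tank 2 < tank 9 < tank 11 < tank 7 < tank 6; the set is consistent.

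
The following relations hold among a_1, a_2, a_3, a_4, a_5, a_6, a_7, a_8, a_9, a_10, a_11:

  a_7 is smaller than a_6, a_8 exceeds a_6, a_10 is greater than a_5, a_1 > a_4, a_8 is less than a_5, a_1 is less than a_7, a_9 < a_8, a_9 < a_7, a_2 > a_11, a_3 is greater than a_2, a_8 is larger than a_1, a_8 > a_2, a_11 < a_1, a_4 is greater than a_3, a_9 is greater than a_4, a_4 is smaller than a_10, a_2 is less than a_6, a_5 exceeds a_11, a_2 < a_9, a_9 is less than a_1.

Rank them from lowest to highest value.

a_11 < a_2 < a_3 < a_4 < a_9 < a_1 < a_7 < a_6 < a_8 < a_5 < a_10

The consecutive links are each given: a_11 < a_2; a_2 < a_3; a_3 < a_4; a_4 < a_9; a_9 < a_1; a_1 < a_7; a_7 < a_6; a_6 < a_8; a_8 < a_5; a_5 < a_10.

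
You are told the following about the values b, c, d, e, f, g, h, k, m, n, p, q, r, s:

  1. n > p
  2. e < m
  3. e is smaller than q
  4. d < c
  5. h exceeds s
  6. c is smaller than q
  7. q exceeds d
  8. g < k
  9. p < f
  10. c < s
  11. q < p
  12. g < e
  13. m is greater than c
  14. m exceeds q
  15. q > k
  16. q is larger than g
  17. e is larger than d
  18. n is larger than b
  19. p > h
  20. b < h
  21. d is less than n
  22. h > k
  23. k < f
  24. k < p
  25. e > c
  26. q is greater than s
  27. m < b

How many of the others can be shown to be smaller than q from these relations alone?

6

From q the given relations immediately reach d, g, c, s, e, k.
Nothing else is reachable below q; 6 in all.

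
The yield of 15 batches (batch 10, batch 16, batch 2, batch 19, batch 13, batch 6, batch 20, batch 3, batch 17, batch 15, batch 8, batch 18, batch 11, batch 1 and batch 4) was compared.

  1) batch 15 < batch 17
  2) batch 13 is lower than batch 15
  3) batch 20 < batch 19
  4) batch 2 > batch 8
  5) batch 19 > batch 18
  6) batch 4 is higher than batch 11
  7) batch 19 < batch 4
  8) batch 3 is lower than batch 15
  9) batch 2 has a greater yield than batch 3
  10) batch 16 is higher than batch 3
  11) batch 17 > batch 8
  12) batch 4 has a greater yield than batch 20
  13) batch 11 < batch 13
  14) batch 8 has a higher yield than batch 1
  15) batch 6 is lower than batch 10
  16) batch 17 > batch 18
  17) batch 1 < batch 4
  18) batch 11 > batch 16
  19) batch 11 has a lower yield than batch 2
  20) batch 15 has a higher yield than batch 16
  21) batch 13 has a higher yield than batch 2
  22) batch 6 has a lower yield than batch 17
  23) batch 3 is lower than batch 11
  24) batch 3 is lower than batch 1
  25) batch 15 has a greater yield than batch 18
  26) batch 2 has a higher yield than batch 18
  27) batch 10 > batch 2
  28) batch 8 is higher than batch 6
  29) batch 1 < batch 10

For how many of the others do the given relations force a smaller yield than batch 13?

8

Directly below batch 13: batch 11, batch 2.
One step further: batch 3, batch 16, batch 18, batch 8 (6 so far).
One step further: batch 6, batch 1 (8 so far).
Nothing else is reachable below batch 13; 8 in all.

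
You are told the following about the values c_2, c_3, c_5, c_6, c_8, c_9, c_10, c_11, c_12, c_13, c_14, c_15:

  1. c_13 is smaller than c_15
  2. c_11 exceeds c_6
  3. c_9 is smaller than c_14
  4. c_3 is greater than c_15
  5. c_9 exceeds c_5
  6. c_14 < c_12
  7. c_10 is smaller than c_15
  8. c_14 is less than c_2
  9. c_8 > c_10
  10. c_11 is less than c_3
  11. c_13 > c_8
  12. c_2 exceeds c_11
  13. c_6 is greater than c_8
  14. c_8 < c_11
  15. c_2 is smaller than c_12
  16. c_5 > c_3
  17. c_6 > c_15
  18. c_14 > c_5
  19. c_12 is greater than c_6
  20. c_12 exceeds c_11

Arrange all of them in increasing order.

Each adjacent pair is fixed by a given relation: c_10 < c_8; c_8 < c_13; c_13 < c_15; c_15 < c_6; c_6 < c_11; c_11 < c_3; c_3 < c_5; c_5 < c_9; c_9 < c_14; c_14 < c_2; c_2 < c_12. Chaining them end to end gives the full order.

c_10 < c_8 < c_13 < c_15 < c_6 < c_11 < c_3 < c_5 < c_9 < c_14 < c_2 < c_12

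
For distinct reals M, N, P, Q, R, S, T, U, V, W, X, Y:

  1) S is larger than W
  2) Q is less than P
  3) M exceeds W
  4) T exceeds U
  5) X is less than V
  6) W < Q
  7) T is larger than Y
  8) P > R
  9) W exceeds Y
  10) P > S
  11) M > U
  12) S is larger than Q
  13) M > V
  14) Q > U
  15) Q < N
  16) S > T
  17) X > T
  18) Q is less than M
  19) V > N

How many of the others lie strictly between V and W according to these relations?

2

Chaining upward from W reaches: Q, N, S, P, M.
Chaining downward from V reaches: U, Y, T, X, Q, N.
Strictly between W and V are those in both lists: Q, N — 2 elements.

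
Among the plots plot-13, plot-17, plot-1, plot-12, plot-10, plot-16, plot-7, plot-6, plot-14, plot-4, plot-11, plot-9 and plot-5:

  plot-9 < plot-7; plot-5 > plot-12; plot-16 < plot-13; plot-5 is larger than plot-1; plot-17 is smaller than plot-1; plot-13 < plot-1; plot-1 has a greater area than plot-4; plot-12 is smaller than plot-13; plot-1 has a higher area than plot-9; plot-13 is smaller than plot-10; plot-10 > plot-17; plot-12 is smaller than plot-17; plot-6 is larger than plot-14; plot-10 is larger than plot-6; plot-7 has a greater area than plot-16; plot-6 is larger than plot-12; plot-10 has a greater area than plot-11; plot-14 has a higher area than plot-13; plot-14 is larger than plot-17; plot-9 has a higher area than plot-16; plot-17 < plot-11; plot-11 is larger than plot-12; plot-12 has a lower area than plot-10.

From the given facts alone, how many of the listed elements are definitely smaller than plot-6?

5

Directly below plot-6: plot-12, plot-14.
One step further: plot-13, plot-17 (4 so far).
One step further: plot-16 (5 so far).
No other element is forced below plot-6 by the given relations, so the count is 5.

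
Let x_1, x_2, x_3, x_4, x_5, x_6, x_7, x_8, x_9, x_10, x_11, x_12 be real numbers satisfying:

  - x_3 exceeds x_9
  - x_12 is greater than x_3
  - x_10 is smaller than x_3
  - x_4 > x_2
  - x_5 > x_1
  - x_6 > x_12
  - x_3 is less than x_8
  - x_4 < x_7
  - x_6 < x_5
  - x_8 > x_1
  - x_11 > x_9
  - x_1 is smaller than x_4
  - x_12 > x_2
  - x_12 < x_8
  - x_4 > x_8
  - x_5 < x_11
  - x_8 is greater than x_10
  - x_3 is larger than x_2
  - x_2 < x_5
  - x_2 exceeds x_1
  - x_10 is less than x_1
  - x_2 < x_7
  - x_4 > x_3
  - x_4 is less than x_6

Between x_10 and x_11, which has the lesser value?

The relevant relations are x_10 < x_1; x_1 < x_2; x_2 < x_12; x_12 < x_8; x_8 < x_4; x_4 < x_6; x_6 < x_5; x_5 < x_11.
Chaining these gives x_10 < x_1 < x_2 < x_12 < x_8 < x_4 < x_6 < x_5 < x_11.
So x_10 < x_11; x_10 is the smaller of the two.

x_10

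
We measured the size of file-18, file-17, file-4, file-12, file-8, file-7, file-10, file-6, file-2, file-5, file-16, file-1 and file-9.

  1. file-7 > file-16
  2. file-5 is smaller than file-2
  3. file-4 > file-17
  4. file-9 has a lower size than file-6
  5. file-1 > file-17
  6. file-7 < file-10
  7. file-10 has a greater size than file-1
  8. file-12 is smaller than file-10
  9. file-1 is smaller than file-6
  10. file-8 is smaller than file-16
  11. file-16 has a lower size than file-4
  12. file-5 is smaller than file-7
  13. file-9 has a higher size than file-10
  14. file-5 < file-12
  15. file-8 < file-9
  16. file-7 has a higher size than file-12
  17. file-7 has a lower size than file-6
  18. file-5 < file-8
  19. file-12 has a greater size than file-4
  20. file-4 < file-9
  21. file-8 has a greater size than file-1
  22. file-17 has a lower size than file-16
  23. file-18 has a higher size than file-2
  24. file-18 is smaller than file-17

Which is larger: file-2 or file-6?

file-6

file-2 < file-18 < file-17 < file-1 < file-8 < file-16 < file-4 < file-12 < file-7 < file-10 < file-9 < file-6, by transitivity through file-18, file-17, file-1, file-8, file-16, file-4, file-12, file-7, file-10, file-9.
So file-2 < file-6; file-6 is the larger of the two.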